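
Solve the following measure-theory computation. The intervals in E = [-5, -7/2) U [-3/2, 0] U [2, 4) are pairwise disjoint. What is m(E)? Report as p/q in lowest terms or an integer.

For pairwise disjoint intervals, m(union_i I_i) = sum_i m(I_i),
and m is invariant under swapping open/closed endpoints (single points have measure 0).
So m(E) = sum_i (b_i - a_i).
  I_1 has length -7/2 - (-5) = 3/2.
  I_2 has length 0 - (-3/2) = 3/2.
  I_3 has length 4 - 2 = 2.
Summing:
  m(E) = 3/2 + 3/2 + 2 = 5.

5


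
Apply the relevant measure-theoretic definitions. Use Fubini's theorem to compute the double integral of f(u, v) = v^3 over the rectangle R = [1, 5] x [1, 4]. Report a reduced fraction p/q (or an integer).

f(u, v) is a tensor product of a function of u and a function of v, and both factors are bounded continuous (hence Lebesgue integrable) on the rectangle, so Fubini's theorem applies:
  integral_R f d(m x m) = (integral_a1^b1 1 du) * (integral_a2^b2 v^3 dv).
Inner integral in u: integral_{1}^{5} 1 du = (5^1 - 1^1)/1
  = 4.
Inner integral in v: integral_{1}^{4} v^3 dv = (4^4 - 1^4)/4
  = 255/4.
Product: (4) * (255/4) = 255.

255


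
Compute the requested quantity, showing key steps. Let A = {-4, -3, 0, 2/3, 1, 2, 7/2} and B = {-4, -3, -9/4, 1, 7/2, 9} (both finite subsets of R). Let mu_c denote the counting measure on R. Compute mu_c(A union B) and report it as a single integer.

Counting measure on a finite set equals cardinality. By inclusion-exclusion, |A union B| = |A| + |B| - |A cap B|.
|A| = 7, |B| = 6, |A cap B| = 4.
So mu_c(A union B) = 7 + 6 - 4 = 9.

9


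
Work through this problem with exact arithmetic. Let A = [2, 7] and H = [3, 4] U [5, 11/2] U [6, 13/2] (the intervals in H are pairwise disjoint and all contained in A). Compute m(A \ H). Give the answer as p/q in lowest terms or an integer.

The ambient interval has length m(A) = 7 - 2 = 5.
Since the holes are disjoint and sit inside A, by finite additivity
  m(H) = sum_i (b_i - a_i), and m(A \ H) = m(A) - m(H).
Computing the hole measures:
  m(H_1) = 4 - 3 = 1.
  m(H_2) = 11/2 - 5 = 1/2.
  m(H_3) = 13/2 - 6 = 1/2.
Summed: m(H) = 1 + 1/2 + 1/2 = 2.
So m(A \ H) = 5 - 2 = 3.

3


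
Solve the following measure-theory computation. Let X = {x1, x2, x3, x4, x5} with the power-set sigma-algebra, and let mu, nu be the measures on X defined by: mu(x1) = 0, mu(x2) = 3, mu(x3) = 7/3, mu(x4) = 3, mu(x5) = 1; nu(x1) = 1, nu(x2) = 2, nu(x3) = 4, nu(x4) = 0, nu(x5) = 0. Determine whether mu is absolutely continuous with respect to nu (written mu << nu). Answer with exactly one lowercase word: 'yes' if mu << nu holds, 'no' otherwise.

mu << nu means: every nu-null measurable set is also mu-null; equivalently, for every atom x, if nu({x}) = 0 then mu({x}) = 0.
Checking each atom:
  x1: nu = 1 > 0 -> no constraint.
  x2: nu = 2 > 0 -> no constraint.
  x3: nu = 4 > 0 -> no constraint.
  x4: nu = 0, mu = 3 > 0 -> violates mu << nu.
  x5: nu = 0, mu = 1 > 0 -> violates mu << nu.
The atom(s) x4, x5 violate the condition (nu = 0 but mu > 0). Therefore mu is NOT absolutely continuous w.r.t. nu.

no


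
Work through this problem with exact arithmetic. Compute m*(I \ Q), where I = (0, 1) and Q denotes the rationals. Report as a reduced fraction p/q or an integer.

The interval I = (0, 1) has m(I) = 1 - 0 = 1 (endpoints are measure-zero, so open/closed/half-open agree). Write I = (I cap Q) u (I \ Q). The rationals in I are countable, so m*(I cap Q) = 0 (cover each rational by intervals whose total length is arbitrarily small). By countable subadditivity m*(I) <= m*(I cap Q) + m*(I \ Q), hence m*(I \ Q) >= m(I) = 1. The reverse inequality m*(I \ Q) <= m*(I) = 1 is trivial since (I \ Q) is a subset of I. Therefore m*(I \ Q) = 1.

1


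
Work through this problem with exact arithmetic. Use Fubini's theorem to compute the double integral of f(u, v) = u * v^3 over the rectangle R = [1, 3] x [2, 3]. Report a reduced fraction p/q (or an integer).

f(u, v) is a tensor product of a function of u and a function of v, and both factors are bounded continuous (hence Lebesgue integrable) on the rectangle, so Fubini's theorem applies:
  integral_R f d(m x m) = (integral_a1^b1 u du) * (integral_a2^b2 v^3 dv).
Inner integral in u: integral_{1}^{3} u du = (3^2 - 1^2)/2
  = 4.
Inner integral in v: integral_{2}^{3} v^3 dv = (3^4 - 2^4)/4
  = 65/4.
Product: (4) * (65/4) = 65.

65


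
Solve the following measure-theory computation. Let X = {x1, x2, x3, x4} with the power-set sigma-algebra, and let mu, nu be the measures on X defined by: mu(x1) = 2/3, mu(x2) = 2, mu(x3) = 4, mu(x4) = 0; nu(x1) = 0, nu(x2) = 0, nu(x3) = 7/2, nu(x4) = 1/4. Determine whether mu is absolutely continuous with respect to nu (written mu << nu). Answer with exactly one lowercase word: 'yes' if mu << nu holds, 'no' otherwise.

mu << nu means: every nu-null measurable set is also mu-null; equivalently, for every atom x, if nu({x}) = 0 then mu({x}) = 0.
Checking each atom:
  x1: nu = 0, mu = 2/3 > 0 -> violates mu << nu.
  x2: nu = 0, mu = 2 > 0 -> violates mu << nu.
  x3: nu = 7/2 > 0 -> no constraint.
  x4: nu = 1/4 > 0 -> no constraint.
The atom(s) x1, x2 violate the condition (nu = 0 but mu > 0). Therefore mu is NOT absolutely continuous w.r.t. nu.

no


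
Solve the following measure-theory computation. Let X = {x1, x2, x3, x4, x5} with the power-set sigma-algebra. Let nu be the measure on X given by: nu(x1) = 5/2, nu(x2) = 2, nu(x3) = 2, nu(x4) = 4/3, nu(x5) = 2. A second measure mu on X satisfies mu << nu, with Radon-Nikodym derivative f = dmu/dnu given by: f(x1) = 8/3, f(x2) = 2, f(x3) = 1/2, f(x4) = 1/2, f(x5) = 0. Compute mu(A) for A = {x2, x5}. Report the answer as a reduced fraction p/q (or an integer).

By the defining property of the Radon-Nikodym derivative, for every measurable set A,
  mu(A) = integral_A f dnu.
Since nu is a discrete measure concentrated on the atoms of X, the integral over A reduces to the sum
  mu(A) = sum_{x in A} f(x) * nu({x}).
Computing each term:
  x2: f(x2) * nu(x2) = 2 * 2 = 4.
  x5: f(x5) * nu(x5) = 0 * 2 = 0.
Summing: mu(A) = 4 + 0 = 4.

4


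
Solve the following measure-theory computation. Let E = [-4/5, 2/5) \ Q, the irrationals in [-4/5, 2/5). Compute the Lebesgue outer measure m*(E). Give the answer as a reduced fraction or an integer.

The interval I = [-4/5, 2/5) has m(I) = 2/5 - (-4/5) = 6/5 (endpoints are measure-zero, so open/closed/half-open agree). Write I = (I cap Q) u (I \ Q). The rationals in I are countable, so m*(I cap Q) = 0 (cover each rational by intervals whose total length is arbitrarily small). By countable subadditivity m*(I) <= m*(I cap Q) + m*(I \ Q), hence m*(I \ Q) >= m(I) = 6/5. The reverse inequality m*(I \ Q) <= m*(I) = 6/5 is trivial since (I \ Q) is a subset of I. Therefore m*(I \ Q) = 6/5.

6/5


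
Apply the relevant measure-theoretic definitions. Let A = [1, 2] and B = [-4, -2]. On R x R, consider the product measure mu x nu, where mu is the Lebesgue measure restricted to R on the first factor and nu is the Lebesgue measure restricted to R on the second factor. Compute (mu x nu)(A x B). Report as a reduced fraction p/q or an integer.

For a measurable rectangle A x B, the product measure satisfies
  (mu x nu)(A x B) = mu(A) * nu(B).
  mu(A) = 1.
  nu(B) = 2.
  (mu x nu)(A x B) = 1 * 2 = 2.

2


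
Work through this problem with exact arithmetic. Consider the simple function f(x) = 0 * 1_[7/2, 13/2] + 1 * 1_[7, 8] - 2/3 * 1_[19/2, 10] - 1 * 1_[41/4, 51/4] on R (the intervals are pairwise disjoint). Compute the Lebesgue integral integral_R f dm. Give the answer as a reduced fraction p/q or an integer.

For a simple function f = sum_i c_i * 1_{A_i} with disjoint A_i,
  integral f dm = sum_i c_i * m(A_i).
Lengths of the A_i:
  m(A_1) = 13/2 - 7/2 = 3.
  m(A_2) = 8 - 7 = 1.
  m(A_3) = 10 - 19/2 = 1/2.
  m(A_4) = 51/4 - 41/4 = 5/2.
Contributions c_i * m(A_i):
  (0) * (3) = 0.
  (1) * (1) = 1.
  (-2/3) * (1/2) = -1/3.
  (-1) * (5/2) = -5/2.
Total: 0 + 1 - 1/3 - 5/2 = -11/6.

-11/6


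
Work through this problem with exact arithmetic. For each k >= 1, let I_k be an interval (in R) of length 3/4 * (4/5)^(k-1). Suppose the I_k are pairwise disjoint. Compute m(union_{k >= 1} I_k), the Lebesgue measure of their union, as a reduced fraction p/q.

By countable additivity of the Lebesgue measure on pairwise disjoint measurable sets,
  m(union_{k >= 1} I_k) = sum_{k >= 1} m(I_k) = sum_{k >= 1} a * r^(k-1),
  with a = 3/4 and r = 4/5.
Since 0 < r = 4/5 < 1, the geometric series converges:
  sum_{k >= 1} a * r^(k-1) = a / (1 - r).
  = 3/4 / (1 - 4/5)
  = 3/4 / (1/5)
  = 15/4.

15/4


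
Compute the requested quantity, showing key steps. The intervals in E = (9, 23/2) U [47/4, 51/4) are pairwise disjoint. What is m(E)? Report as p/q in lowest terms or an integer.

For pairwise disjoint intervals, m(union_i I_i) = sum_i m(I_i),
and m is invariant under swapping open/closed endpoints (single points have measure 0).
So m(E) = sum_i (b_i - a_i).
  I_1 has length 23/2 - 9 = 5/2.
  I_2 has length 51/4 - 47/4 = 1.
Summing:
  m(E) = 5/2 + 1 = 7/2.

7/2


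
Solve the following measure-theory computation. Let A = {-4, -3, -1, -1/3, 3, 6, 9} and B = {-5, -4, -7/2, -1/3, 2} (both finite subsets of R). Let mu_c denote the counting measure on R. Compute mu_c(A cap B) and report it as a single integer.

Counting measure on a finite set equals cardinality. mu_c(A cap B) = |A cap B| (elements appearing in both).
Enumerating the elements of A that also lie in B gives 2 element(s).
So mu_c(A cap B) = 2.

2


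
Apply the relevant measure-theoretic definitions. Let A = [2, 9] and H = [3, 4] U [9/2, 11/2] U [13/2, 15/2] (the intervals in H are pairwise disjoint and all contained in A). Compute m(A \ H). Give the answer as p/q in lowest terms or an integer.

The ambient interval has length m(A) = 9 - 2 = 7.
Since the holes are disjoint and sit inside A, by finite additivity
  m(H) = sum_i (b_i - a_i), and m(A \ H) = m(A) - m(H).
Computing the hole measures:
  m(H_1) = 4 - 3 = 1.
  m(H_2) = 11/2 - 9/2 = 1.
  m(H_3) = 15/2 - 13/2 = 1.
Summed: m(H) = 1 + 1 + 1 = 3.
So m(A \ H) = 7 - 3 = 4.

4


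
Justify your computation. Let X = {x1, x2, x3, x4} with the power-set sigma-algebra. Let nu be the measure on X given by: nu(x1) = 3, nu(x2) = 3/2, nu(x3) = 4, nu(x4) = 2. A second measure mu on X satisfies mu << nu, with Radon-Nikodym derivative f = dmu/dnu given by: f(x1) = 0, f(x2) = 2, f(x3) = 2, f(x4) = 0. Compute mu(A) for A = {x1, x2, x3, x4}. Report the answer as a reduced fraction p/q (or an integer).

By the defining property of the Radon-Nikodym derivative, for every measurable set A,
  mu(A) = integral_A f dnu.
Since nu is a discrete measure concentrated on the atoms of X, the integral over A reduces to the sum
  mu(A) = sum_{x in A} f(x) * nu({x}).
Computing each term:
  x1: f(x1) * nu(x1) = 0 * 3 = 0.
  x2: f(x2) * nu(x2) = 2 * 3/2 = 3.
  x3: f(x3) * nu(x3) = 2 * 4 = 8.
  x4: f(x4) * nu(x4) = 0 * 2 = 0.
Summing: mu(A) = 0 + 3 + 8 + 0 = 11.

11


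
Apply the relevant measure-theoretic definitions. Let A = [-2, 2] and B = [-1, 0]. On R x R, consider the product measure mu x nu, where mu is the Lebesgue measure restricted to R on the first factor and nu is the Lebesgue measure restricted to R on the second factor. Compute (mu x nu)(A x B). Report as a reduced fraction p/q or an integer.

For a measurable rectangle A x B, the product measure satisfies
  (mu x nu)(A x B) = mu(A) * nu(B).
  mu(A) = 4.
  nu(B) = 1.
  (mu x nu)(A x B) = 4 * 1 = 4.

4


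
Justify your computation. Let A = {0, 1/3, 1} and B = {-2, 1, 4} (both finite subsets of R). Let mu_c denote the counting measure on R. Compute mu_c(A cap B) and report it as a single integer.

Counting measure on a finite set equals cardinality. mu_c(A cap B) = |A cap B| (elements appearing in both).
Enumerating the elements of A that also lie in B gives 1 element(s).
So mu_c(A cap B) = 1.

1


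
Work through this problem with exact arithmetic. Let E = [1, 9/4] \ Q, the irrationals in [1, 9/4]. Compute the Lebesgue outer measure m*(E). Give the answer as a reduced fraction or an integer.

The interval I = [1, 9/4] has m(I) = 9/4 - 1 = 5/4 (endpoints are measure-zero, so open/closed/half-open agree). Write I = (I cap Q) u (I \ Q). The rationals in I are countable, so m*(I cap Q) = 0 (cover each rational by intervals whose total length is arbitrarily small). By countable subadditivity m*(I) <= m*(I cap Q) + m*(I \ Q), hence m*(I \ Q) >= m(I) = 5/4. The reverse inequality m*(I \ Q) <= m*(I) = 5/4 is trivial since (I \ Q) is a subset of I. Therefore m*(I \ Q) = 5/4.

5/4


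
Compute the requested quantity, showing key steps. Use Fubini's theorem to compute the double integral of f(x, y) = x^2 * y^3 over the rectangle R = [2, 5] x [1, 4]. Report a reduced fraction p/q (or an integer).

f(x, y) is a tensor product of a function of x and a function of y, and both factors are bounded continuous (hence Lebesgue integrable) on the rectangle, so Fubini's theorem applies:
  integral_R f d(m x m) = (integral_a1^b1 x^2 dx) * (integral_a2^b2 y^3 dy).
Inner integral in x: integral_{2}^{5} x^2 dx = (5^3 - 2^3)/3
  = 39.
Inner integral in y: integral_{1}^{4} y^3 dy = (4^4 - 1^4)/4
  = 255/4.
Product: (39) * (255/4) = 9945/4.

9945/4


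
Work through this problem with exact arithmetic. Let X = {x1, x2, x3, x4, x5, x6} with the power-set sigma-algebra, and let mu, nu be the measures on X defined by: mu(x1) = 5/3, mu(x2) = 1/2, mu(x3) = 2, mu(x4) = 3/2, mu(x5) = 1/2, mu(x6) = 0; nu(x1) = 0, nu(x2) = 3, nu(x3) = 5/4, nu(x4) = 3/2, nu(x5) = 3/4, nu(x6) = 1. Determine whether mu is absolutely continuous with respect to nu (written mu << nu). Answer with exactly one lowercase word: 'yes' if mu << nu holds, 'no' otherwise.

mu << nu means: every nu-null measurable set is also mu-null; equivalently, for every atom x, if nu({x}) = 0 then mu({x}) = 0.
Checking each atom:
  x1: nu = 0, mu = 5/3 > 0 -> violates mu << nu.
  x2: nu = 3 > 0 -> no constraint.
  x3: nu = 5/4 > 0 -> no constraint.
  x4: nu = 3/2 > 0 -> no constraint.
  x5: nu = 3/4 > 0 -> no constraint.
  x6: nu = 1 > 0 -> no constraint.
The atom(s) x1 violate the condition (nu = 0 but mu > 0). Therefore mu is NOT absolutely continuous w.r.t. nu.

no


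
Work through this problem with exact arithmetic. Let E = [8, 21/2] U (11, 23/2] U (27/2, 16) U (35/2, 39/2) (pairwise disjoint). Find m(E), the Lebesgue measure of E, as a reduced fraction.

For pairwise disjoint intervals, m(union_i I_i) = sum_i m(I_i),
and m is invariant under swapping open/closed endpoints (single points have measure 0).
So m(E) = sum_i (b_i - a_i).
  I_1 has length 21/2 - 8 = 5/2.
  I_2 has length 23/2 - 11 = 1/2.
  I_3 has length 16 - 27/2 = 5/2.
  I_4 has length 39/2 - 35/2 = 2.
Summing:
  m(E) = 5/2 + 1/2 + 5/2 + 2 = 15/2.

15/2


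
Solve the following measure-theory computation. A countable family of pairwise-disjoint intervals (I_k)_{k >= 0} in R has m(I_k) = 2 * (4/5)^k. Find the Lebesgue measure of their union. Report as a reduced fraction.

By countable additivity of the Lebesgue measure on pairwise disjoint measurable sets,
  m(union_{k >= 0} I_k) = sum_{k >= 0} m(I_k) = sum_{k >= 0} a * r^k,
  with a = 2 and r = 4/5.
Since 0 < r = 4/5 < 1, the geometric series converges:
  sum_{k >= 0} a * r^k = a / (1 - r).
  = 2 / (1 - 4/5)
  = 2 / (1/5)
  = 10.

10


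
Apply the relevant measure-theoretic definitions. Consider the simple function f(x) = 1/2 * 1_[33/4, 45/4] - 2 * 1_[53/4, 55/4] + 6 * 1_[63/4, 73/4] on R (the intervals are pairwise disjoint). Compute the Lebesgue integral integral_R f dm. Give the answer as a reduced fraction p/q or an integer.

For a simple function f = sum_i c_i * 1_{A_i} with disjoint A_i,
  integral f dm = sum_i c_i * m(A_i).
Lengths of the A_i:
  m(A_1) = 45/4 - 33/4 = 3.
  m(A_2) = 55/4 - 53/4 = 1/2.
  m(A_3) = 73/4 - 63/4 = 5/2.
Contributions c_i * m(A_i):
  (1/2) * (3) = 3/2.
  (-2) * (1/2) = -1.
  (6) * (5/2) = 15.
Total: 3/2 - 1 + 15 = 31/2.

31/2


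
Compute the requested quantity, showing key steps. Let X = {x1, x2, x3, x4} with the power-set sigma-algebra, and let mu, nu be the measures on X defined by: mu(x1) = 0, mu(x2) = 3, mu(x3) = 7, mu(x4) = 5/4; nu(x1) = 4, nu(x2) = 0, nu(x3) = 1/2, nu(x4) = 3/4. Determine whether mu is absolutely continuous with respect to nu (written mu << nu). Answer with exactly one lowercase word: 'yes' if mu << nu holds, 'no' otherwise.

mu << nu means: every nu-null measurable set is also mu-null; equivalently, for every atom x, if nu({x}) = 0 then mu({x}) = 0.
Checking each atom:
  x1: nu = 4 > 0 -> no constraint.
  x2: nu = 0, mu = 3 > 0 -> violates mu << nu.
  x3: nu = 1/2 > 0 -> no constraint.
  x4: nu = 3/4 > 0 -> no constraint.
The atom(s) x2 violate the condition (nu = 0 but mu > 0). Therefore mu is NOT absolutely continuous w.r.t. nu.

no


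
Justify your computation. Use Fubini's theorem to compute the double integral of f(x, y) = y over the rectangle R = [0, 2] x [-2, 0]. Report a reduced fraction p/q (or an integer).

f(x, y) is a tensor product of a function of x and a function of y, and both factors are bounded continuous (hence Lebesgue integrable) on the rectangle, so Fubini's theorem applies:
  integral_R f d(m x m) = (integral_a1^b1 1 dx) * (integral_a2^b2 y dy).
Inner integral in x: integral_{0}^{2} 1 dx = (2^1 - 0^1)/1
  = 2.
Inner integral in y: integral_{-2}^{0} y dy = (0^2 - (-2)^2)/2
  = -2.
Product: (2) * (-2) = -4.

-4


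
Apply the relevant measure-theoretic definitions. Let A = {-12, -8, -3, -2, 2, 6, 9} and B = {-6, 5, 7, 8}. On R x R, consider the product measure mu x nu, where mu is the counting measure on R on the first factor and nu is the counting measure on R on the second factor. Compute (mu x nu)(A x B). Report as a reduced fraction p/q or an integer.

For a measurable rectangle A x B, the product measure satisfies
  (mu x nu)(A x B) = mu(A) * nu(B).
  mu(A) = 7.
  nu(B) = 4.
  (mu x nu)(A x B) = 7 * 4 = 28.

28


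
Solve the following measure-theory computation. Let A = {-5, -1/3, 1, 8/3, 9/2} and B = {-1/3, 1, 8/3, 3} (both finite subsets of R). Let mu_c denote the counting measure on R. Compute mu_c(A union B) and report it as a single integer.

Counting measure on a finite set equals cardinality. By inclusion-exclusion, |A union B| = |A| + |B| - |A cap B|.
|A| = 5, |B| = 4, |A cap B| = 3.
So mu_c(A union B) = 5 + 4 - 3 = 6.

6


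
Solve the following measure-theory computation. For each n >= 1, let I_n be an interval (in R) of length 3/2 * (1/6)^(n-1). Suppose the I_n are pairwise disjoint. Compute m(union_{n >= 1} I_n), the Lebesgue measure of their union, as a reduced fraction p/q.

By countable additivity of the Lebesgue measure on pairwise disjoint measurable sets,
  m(union_{n >= 1} I_n) = sum_{n >= 1} m(I_n) = sum_{n >= 1} a * r^(n-1),
  with a = 3/2 and r = 1/6.
Since 0 < r = 1/6 < 1, the geometric series converges:
  sum_{n >= 1} a * r^(n-1) = a / (1 - r).
  = 3/2 / (1 - 1/6)
  = 3/2 / (5/6)
  = 9/5.

9/5


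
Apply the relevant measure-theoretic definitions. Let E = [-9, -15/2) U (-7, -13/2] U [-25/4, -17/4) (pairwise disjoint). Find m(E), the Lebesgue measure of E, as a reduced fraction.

For pairwise disjoint intervals, m(union_i I_i) = sum_i m(I_i),
and m is invariant under swapping open/closed endpoints (single points have measure 0).
So m(E) = sum_i (b_i - a_i).
  I_1 has length -15/2 - (-9) = 3/2.
  I_2 has length -13/2 - (-7) = 1/2.
  I_3 has length -17/4 - (-25/4) = 2.
Summing:
  m(E) = 3/2 + 1/2 + 2 = 4.

4


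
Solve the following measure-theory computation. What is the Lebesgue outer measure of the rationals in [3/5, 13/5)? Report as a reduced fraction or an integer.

The set Q cap [3/5, 13/5) is countable (a subset of the countable set Q). Lebesgue outer measure of any countable set is 0: each singleton {q} has m*({q}) = 0, and by countable subadditivity m*(union_k {q_k}) <= sum_k m*({q_k}) = sum_k 0 = 0. The reverse inequality m*(E) >= 0 is automatic. So m*(Q cap [3/5, 13/5)) = 0.

0


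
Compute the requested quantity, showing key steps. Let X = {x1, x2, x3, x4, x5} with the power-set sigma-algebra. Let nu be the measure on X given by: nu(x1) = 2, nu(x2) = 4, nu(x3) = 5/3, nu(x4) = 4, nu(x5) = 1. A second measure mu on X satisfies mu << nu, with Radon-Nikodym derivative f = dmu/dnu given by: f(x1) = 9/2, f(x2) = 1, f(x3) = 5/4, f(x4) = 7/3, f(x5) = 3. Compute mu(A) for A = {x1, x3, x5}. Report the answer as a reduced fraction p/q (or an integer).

By the defining property of the Radon-Nikodym derivative, for every measurable set A,
  mu(A) = integral_A f dnu.
Since nu is a discrete measure concentrated on the atoms of X, the integral over A reduces to the sum
  mu(A) = sum_{x in A} f(x) * nu({x}).
Computing each term:
  x1: f(x1) * nu(x1) = 9/2 * 2 = 9.
  x3: f(x3) * nu(x3) = 5/4 * 5/3 = 25/12.
  x5: f(x5) * nu(x5) = 3 * 1 = 3.
Summing: mu(A) = 9 + 25/12 + 3 = 169/12.

169/12


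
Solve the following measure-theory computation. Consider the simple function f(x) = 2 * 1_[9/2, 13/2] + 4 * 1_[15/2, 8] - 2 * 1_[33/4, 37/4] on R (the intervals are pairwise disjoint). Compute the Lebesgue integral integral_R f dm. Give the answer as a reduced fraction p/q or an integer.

For a simple function f = sum_i c_i * 1_{A_i} with disjoint A_i,
  integral f dm = sum_i c_i * m(A_i).
Lengths of the A_i:
  m(A_1) = 13/2 - 9/2 = 2.
  m(A_2) = 8 - 15/2 = 1/2.
  m(A_3) = 37/4 - 33/4 = 1.
Contributions c_i * m(A_i):
  (2) * (2) = 4.
  (4) * (1/2) = 2.
  (-2) * (1) = -2.
Total: 4 + 2 - 2 = 4.

4


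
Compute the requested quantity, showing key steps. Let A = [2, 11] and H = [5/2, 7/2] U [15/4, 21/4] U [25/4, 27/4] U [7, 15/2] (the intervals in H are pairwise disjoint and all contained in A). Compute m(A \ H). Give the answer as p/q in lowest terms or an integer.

The ambient interval has length m(A) = 11 - 2 = 9.
Since the holes are disjoint and sit inside A, by finite additivity
  m(H) = sum_i (b_i - a_i), and m(A \ H) = m(A) - m(H).
Computing the hole measures:
  m(H_1) = 7/2 - 5/2 = 1.
  m(H_2) = 21/4 - 15/4 = 3/2.
  m(H_3) = 27/4 - 25/4 = 1/2.
  m(H_4) = 15/2 - 7 = 1/2.
Summed: m(H) = 1 + 3/2 + 1/2 + 1/2 = 7/2.
So m(A \ H) = 9 - 7/2 = 11/2.

11/2


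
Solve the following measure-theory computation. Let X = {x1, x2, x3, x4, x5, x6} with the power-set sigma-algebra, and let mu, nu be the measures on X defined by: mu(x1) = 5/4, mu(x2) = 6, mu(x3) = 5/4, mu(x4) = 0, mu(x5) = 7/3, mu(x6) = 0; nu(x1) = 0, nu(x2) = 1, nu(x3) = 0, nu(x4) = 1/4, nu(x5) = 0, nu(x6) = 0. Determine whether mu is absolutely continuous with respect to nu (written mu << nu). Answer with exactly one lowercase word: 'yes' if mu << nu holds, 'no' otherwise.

mu << nu means: every nu-null measurable set is also mu-null; equivalently, for every atom x, if nu({x}) = 0 then mu({x}) = 0.
Checking each atom:
  x1: nu = 0, mu = 5/4 > 0 -> violates mu << nu.
  x2: nu = 1 > 0 -> no constraint.
  x3: nu = 0, mu = 5/4 > 0 -> violates mu << nu.
  x4: nu = 1/4 > 0 -> no constraint.
  x5: nu = 0, mu = 7/3 > 0 -> violates mu << nu.
  x6: nu = 0, mu = 0 -> consistent with mu << nu.
The atom(s) x1, x3, x5 violate the condition (nu = 0 but mu > 0). Therefore mu is NOT absolutely continuous w.r.t. nu.

no


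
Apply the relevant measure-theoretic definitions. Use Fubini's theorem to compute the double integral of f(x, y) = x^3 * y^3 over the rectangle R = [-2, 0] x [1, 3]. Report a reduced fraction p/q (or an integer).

f(x, y) is a tensor product of a function of x and a function of y, and both factors are bounded continuous (hence Lebesgue integrable) on the rectangle, so Fubini's theorem applies:
  integral_R f d(m x m) = (integral_a1^b1 x^3 dx) * (integral_a2^b2 y^3 dy).
Inner integral in x: integral_{-2}^{0} x^3 dx = (0^4 - (-2)^4)/4
  = -4.
Inner integral in y: integral_{1}^{3} y^3 dy = (3^4 - 1^4)/4
  = 20.
Product: (-4) * (20) = -80.

-80


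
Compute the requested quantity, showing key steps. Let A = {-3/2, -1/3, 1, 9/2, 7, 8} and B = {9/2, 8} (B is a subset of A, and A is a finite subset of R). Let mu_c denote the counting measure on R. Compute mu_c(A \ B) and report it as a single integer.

Counting measure assigns mu_c(E) = |E| (number of elements) when E is finite. For B subset A, A \ B is the set of elements of A not in B, so |A \ B| = |A| - |B|.
|A| = 6, |B| = 2, so mu_c(A \ B) = 6 - 2 = 4.

4


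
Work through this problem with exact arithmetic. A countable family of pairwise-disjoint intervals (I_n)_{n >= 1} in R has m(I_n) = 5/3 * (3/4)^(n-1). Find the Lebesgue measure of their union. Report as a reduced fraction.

By countable additivity of the Lebesgue measure on pairwise disjoint measurable sets,
  m(union_{n >= 1} I_n) = sum_{n >= 1} m(I_n) = sum_{n >= 1} a * r^(n-1),
  with a = 5/3 and r = 3/4.
Since 0 < r = 3/4 < 1, the geometric series converges:
  sum_{n >= 1} a * r^(n-1) = a / (1 - r).
  = 5/3 / (1 - 3/4)
  = 5/3 / (1/4)
  = 20/3.

20/3


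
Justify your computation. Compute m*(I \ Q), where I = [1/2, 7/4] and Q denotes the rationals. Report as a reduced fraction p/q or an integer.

The interval I = [1/2, 7/4] has m(I) = 7/4 - 1/2 = 5/4 (endpoints are measure-zero, so open/closed/half-open agree). Write I = (I cap Q) u (I \ Q). The rationals in I are countable, so m*(I cap Q) = 0 (cover each rational by intervals whose total length is arbitrarily small). By countable subadditivity m*(I) <= m*(I cap Q) + m*(I \ Q), hence m*(I \ Q) >= m(I) = 5/4. The reverse inequality m*(I \ Q) <= m*(I) = 5/4 is trivial since (I \ Q) is a subset of I. Therefore m*(I \ Q) = 5/4.

5/4


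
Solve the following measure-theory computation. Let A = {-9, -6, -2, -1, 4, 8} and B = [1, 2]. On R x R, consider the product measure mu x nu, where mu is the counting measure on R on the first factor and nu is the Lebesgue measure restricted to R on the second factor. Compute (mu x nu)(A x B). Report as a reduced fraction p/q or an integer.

For a measurable rectangle A x B, the product measure satisfies
  (mu x nu)(A x B) = mu(A) * nu(B).
  mu(A) = 6.
  nu(B) = 1.
  (mu x nu)(A x B) = 6 * 1 = 6.

6


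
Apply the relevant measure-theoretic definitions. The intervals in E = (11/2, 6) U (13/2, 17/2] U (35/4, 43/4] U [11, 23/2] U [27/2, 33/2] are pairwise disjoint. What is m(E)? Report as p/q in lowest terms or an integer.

For pairwise disjoint intervals, m(union_i I_i) = sum_i m(I_i),
and m is invariant under swapping open/closed endpoints (single points have measure 0).
So m(E) = sum_i (b_i - a_i).
  I_1 has length 6 - 11/2 = 1/2.
  I_2 has length 17/2 - 13/2 = 2.
  I_3 has length 43/4 - 35/4 = 2.
  I_4 has length 23/2 - 11 = 1/2.
  I_5 has length 33/2 - 27/2 = 3.
Summing:
  m(E) = 1/2 + 2 + 2 + 1/2 + 3 = 8.

8


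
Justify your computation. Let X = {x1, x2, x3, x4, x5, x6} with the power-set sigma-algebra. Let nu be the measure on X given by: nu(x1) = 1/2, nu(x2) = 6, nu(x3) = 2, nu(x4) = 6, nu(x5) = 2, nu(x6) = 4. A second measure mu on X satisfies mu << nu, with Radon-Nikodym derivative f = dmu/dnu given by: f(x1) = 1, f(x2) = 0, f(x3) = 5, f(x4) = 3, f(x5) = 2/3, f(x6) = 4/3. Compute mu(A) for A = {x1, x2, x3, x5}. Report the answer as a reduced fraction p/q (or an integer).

By the defining property of the Radon-Nikodym derivative, for every measurable set A,
  mu(A) = integral_A f dnu.
Since nu is a discrete measure concentrated on the atoms of X, the integral over A reduces to the sum
  mu(A) = sum_{x in A} f(x) * nu({x}).
Computing each term:
  x1: f(x1) * nu(x1) = 1 * 1/2 = 1/2.
  x2: f(x2) * nu(x2) = 0 * 6 = 0.
  x3: f(x3) * nu(x3) = 5 * 2 = 10.
  x5: f(x5) * nu(x5) = 2/3 * 2 = 4/3.
Summing: mu(A) = 1/2 + 0 + 10 + 4/3 = 71/6.

71/6


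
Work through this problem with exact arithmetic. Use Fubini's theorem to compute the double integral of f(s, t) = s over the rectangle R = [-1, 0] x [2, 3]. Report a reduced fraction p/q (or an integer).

f(s, t) is a tensor product of a function of s and a function of t, and both factors are bounded continuous (hence Lebesgue integrable) on the rectangle, so Fubini's theorem applies:
  integral_R f d(m x m) = (integral_a1^b1 s ds) * (integral_a2^b2 1 dt).
Inner integral in s: integral_{-1}^{0} s ds = (0^2 - (-1)^2)/2
  = -1/2.
Inner integral in t: integral_{2}^{3} 1 dt = (3^1 - 2^1)/1
  = 1.
Product: (-1/2) * (1) = -1/2.

-1/2


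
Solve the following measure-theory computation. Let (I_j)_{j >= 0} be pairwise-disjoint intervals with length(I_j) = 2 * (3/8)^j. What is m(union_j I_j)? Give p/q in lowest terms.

By countable additivity of the Lebesgue measure on pairwise disjoint measurable sets,
  m(union_{j >= 0} I_j) = sum_{j >= 0} m(I_j) = sum_{j >= 0} a * r^j,
  with a = 2 and r = 3/8.
Since 0 < r = 3/8 < 1, the geometric series converges:
  sum_{j >= 0} a * r^j = a / (1 - r).
  = 2 / (1 - 3/8)
  = 2 / (5/8)
  = 16/5.

16/5


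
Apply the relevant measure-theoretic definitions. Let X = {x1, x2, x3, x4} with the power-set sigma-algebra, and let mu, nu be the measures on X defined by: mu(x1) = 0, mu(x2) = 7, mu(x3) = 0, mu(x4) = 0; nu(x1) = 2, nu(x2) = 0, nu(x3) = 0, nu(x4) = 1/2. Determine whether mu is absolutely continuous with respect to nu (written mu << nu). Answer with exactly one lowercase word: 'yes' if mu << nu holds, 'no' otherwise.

mu << nu means: every nu-null measurable set is also mu-null; equivalently, for every atom x, if nu({x}) = 0 then mu({x}) = 0.
Checking each atom:
  x1: nu = 2 > 0 -> no constraint.
  x2: nu = 0, mu = 7 > 0 -> violates mu << nu.
  x3: nu = 0, mu = 0 -> consistent with mu << nu.
  x4: nu = 1/2 > 0 -> no constraint.
The atom(s) x2 violate the condition (nu = 0 but mu > 0). Therefore mu is NOT absolutely continuous w.r.t. nu.

no


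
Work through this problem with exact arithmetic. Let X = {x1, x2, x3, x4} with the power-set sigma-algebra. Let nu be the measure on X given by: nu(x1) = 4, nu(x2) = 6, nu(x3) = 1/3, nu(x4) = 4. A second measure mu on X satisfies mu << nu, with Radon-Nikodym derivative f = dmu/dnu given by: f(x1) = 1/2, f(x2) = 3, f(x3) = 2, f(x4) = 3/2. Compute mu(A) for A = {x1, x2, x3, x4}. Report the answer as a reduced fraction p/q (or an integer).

By the defining property of the Radon-Nikodym derivative, for every measurable set A,
  mu(A) = integral_A f dnu.
Since nu is a discrete measure concentrated on the atoms of X, the integral over A reduces to the sum
  mu(A) = sum_{x in A} f(x) * nu({x}).
Computing each term:
  x1: f(x1) * nu(x1) = 1/2 * 4 = 2.
  x2: f(x2) * nu(x2) = 3 * 6 = 18.
  x3: f(x3) * nu(x3) = 2 * 1/3 = 2/3.
  x4: f(x4) * nu(x4) = 3/2 * 4 = 6.
Summing: mu(A) = 2 + 18 + 2/3 + 6 = 80/3.

80/3


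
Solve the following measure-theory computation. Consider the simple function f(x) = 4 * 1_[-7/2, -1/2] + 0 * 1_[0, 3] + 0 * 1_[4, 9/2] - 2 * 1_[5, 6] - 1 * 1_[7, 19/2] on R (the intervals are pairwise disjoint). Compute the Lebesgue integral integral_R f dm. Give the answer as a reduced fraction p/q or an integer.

For a simple function f = sum_i c_i * 1_{A_i} with disjoint A_i,
  integral f dm = sum_i c_i * m(A_i).
Lengths of the A_i:
  m(A_1) = -1/2 - (-7/2) = 3.
  m(A_2) = 3 - 0 = 3.
  m(A_3) = 9/2 - 4 = 1/2.
  m(A_4) = 6 - 5 = 1.
  m(A_5) = 19/2 - 7 = 5/2.
Contributions c_i * m(A_i):
  (4) * (3) = 12.
  (0) * (3) = 0.
  (0) * (1/2) = 0.
  (-2) * (1) = -2.
  (-1) * (5/2) = -5/2.
Total: 12 + 0 + 0 - 2 - 5/2 = 15/2.

15/2


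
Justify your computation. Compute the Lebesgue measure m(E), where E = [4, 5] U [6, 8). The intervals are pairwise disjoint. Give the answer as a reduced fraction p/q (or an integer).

For pairwise disjoint intervals, m(union_i I_i) = sum_i m(I_i),
and m is invariant under swapping open/closed endpoints (single points have measure 0).
So m(E) = sum_i (b_i - a_i).
  I_1 has length 5 - 4 = 1.
  I_2 has length 8 - 6 = 2.
Summing:
  m(E) = 1 + 2 = 3.

3


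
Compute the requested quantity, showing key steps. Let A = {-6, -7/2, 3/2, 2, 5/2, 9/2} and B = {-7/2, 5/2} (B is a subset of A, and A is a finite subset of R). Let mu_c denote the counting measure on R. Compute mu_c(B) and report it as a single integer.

Counting measure assigns mu_c(E) = |E| (number of elements) when E is finite.
B has 2 element(s), so mu_c(B) = 2.

2


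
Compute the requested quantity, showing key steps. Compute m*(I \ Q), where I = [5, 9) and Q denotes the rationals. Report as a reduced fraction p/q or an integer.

The interval I = [5, 9) has m(I) = 9 - 5 = 4 (endpoints are measure-zero, so open/closed/half-open agree). Write I = (I cap Q) u (I \ Q). The rationals in I are countable, so m*(I cap Q) = 0 (cover each rational by intervals whose total length is arbitrarily small). By countable subadditivity m*(I) <= m*(I cap Q) + m*(I \ Q), hence m*(I \ Q) >= m(I) = 4. The reverse inequality m*(I \ Q) <= m*(I) = 4 is trivial since (I \ Q) is a subset of I. Therefore m*(I \ Q) = 4.

4


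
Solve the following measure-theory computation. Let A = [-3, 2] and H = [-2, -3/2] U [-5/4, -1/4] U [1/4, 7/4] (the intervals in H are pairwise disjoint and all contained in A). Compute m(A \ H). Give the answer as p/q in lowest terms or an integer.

The ambient interval has length m(A) = 2 - (-3) = 5.
Since the holes are disjoint and sit inside A, by finite additivity
  m(H) = sum_i (b_i - a_i), and m(A \ H) = m(A) - m(H).
Computing the hole measures:
  m(H_1) = -3/2 - (-2) = 1/2.
  m(H_2) = -1/4 - (-5/4) = 1.
  m(H_3) = 7/4 - 1/4 = 3/2.
Summed: m(H) = 1/2 + 1 + 3/2 = 3.
So m(A \ H) = 5 - 3 = 2.

2


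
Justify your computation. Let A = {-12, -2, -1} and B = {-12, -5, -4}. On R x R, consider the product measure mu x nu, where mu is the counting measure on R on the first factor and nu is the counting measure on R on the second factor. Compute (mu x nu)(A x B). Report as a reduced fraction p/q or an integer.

For a measurable rectangle A x B, the product measure satisfies
  (mu x nu)(A x B) = mu(A) * nu(B).
  mu(A) = 3.
  nu(B) = 3.
  (mu x nu)(A x B) = 3 * 3 = 9.

9


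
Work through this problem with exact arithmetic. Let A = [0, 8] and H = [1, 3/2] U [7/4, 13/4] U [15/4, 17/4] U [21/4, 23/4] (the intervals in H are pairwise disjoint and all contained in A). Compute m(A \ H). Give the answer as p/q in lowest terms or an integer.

The ambient interval has length m(A) = 8 - 0 = 8.
Since the holes are disjoint and sit inside A, by finite additivity
  m(H) = sum_i (b_i - a_i), and m(A \ H) = m(A) - m(H).
Computing the hole measures:
  m(H_1) = 3/2 - 1 = 1/2.
  m(H_2) = 13/4 - 7/4 = 3/2.
  m(H_3) = 17/4 - 15/4 = 1/2.
  m(H_4) = 23/4 - 21/4 = 1/2.
Summed: m(H) = 1/2 + 3/2 + 1/2 + 1/2 = 3.
So m(A \ H) = 8 - 3 = 5.

5


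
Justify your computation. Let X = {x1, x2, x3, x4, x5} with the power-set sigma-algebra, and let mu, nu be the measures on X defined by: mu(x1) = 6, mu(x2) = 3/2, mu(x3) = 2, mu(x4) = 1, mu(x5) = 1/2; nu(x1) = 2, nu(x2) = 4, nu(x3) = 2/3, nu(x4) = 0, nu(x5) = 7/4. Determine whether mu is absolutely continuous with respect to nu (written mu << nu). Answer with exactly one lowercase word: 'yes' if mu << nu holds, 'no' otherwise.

mu << nu means: every nu-null measurable set is also mu-null; equivalently, for every atom x, if nu({x}) = 0 then mu({x}) = 0.
Checking each atom:
  x1: nu = 2 > 0 -> no constraint.
  x2: nu = 4 > 0 -> no constraint.
  x3: nu = 2/3 > 0 -> no constraint.
  x4: nu = 0, mu = 1 > 0 -> violates mu << nu.
  x5: nu = 7/4 > 0 -> no constraint.
The atom(s) x4 violate the condition (nu = 0 but mu > 0). Therefore mu is NOT absolutely continuous w.r.t. nu.

no


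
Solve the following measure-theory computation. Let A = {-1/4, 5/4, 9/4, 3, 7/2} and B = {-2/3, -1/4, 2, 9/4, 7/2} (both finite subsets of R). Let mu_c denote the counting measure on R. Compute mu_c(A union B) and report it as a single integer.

Counting measure on a finite set equals cardinality. By inclusion-exclusion, |A union B| = |A| + |B| - |A cap B|.
|A| = 5, |B| = 5, |A cap B| = 3.
So mu_c(A union B) = 5 + 5 - 3 = 7.

7


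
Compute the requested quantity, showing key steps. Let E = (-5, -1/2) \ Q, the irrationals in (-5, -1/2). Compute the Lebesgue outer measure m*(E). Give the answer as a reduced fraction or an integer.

The interval I = (-5, -1/2) has m(I) = -1/2 - (-5) = 9/2 (endpoints are measure-zero, so open/closed/half-open agree). Write I = (I cap Q) u (I \ Q). The rationals in I are countable, so m*(I cap Q) = 0 (cover each rational by intervals whose total length is arbitrarily small). By countable subadditivity m*(I) <= m*(I cap Q) + m*(I \ Q), hence m*(I \ Q) >= m(I) = 9/2. The reverse inequality m*(I \ Q) <= m*(I) = 9/2 is trivial since (I \ Q) is a subset of I. Therefore m*(I \ Q) = 9/2.

9/2


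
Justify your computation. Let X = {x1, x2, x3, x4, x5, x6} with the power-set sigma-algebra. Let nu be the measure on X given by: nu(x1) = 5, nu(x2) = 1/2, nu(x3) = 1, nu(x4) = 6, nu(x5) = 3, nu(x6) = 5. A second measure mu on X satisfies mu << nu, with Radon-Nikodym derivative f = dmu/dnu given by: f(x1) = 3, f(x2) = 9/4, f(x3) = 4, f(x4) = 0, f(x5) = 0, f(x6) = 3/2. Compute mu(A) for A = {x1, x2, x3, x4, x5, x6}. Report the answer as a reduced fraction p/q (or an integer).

By the defining property of the Radon-Nikodym derivative, for every measurable set A,
  mu(A) = integral_A f dnu.
Since nu is a discrete measure concentrated on the atoms of X, the integral over A reduces to the sum
  mu(A) = sum_{x in A} f(x) * nu({x}).
Computing each term:
  x1: f(x1) * nu(x1) = 3 * 5 = 15.
  x2: f(x2) * nu(x2) = 9/4 * 1/2 = 9/8.
  x3: f(x3) * nu(x3) = 4 * 1 = 4.
  x4: f(x4) * nu(x4) = 0 * 6 = 0.
  x5: f(x5) * nu(x5) = 0 * 3 = 0.
  x6: f(x6) * nu(x6) = 3/2 * 5 = 15/2.
Summing: mu(A) = 15 + 9/8 + 4 + 0 + 0 + 15/2 = 221/8.

221/8


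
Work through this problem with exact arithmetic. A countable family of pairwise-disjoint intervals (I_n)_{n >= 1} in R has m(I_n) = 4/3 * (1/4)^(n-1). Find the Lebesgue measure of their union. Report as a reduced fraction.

By countable additivity of the Lebesgue measure on pairwise disjoint measurable sets,
  m(union_{n >= 1} I_n) = sum_{n >= 1} m(I_n) = sum_{n >= 1} a * r^(n-1),
  with a = 4/3 and r = 1/4.
Since 0 < r = 1/4 < 1, the geometric series converges:
  sum_{n >= 1} a * r^(n-1) = a / (1 - r).
  = 4/3 / (1 - 1/4)
  = 4/3 / (3/4)
  = 16/9.

16/9


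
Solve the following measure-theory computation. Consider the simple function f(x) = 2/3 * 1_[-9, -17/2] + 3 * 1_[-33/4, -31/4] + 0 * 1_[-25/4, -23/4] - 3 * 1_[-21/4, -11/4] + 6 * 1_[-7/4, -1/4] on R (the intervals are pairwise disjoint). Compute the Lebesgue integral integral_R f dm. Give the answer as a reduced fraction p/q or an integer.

For a simple function f = sum_i c_i * 1_{A_i} with disjoint A_i,
  integral f dm = sum_i c_i * m(A_i).
Lengths of the A_i:
  m(A_1) = -17/2 - (-9) = 1/2.
  m(A_2) = -31/4 - (-33/4) = 1/2.
  m(A_3) = -23/4 - (-25/4) = 1/2.
  m(A_4) = -11/4 - (-21/4) = 5/2.
  m(A_5) = -1/4 - (-7/4) = 3/2.
Contributions c_i * m(A_i):
  (2/3) * (1/2) = 1/3.
  (3) * (1/2) = 3/2.
  (0) * (1/2) = 0.
  (-3) * (5/2) = -15/2.
  (6) * (3/2) = 9.
Total: 1/3 + 3/2 + 0 - 15/2 + 9 = 10/3.

10/3


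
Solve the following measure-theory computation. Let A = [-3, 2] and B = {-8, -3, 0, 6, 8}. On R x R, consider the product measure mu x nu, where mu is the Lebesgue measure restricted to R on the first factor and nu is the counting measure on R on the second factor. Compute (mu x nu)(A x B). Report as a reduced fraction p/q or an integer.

For a measurable rectangle A x B, the product measure satisfies
  (mu x nu)(A x B) = mu(A) * nu(B).
  mu(A) = 5.
  nu(B) = 5.
  (mu x nu)(A x B) = 5 * 5 = 25.

25


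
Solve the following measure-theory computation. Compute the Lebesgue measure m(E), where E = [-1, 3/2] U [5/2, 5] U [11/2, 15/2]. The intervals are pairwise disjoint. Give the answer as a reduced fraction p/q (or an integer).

For pairwise disjoint intervals, m(union_i I_i) = sum_i m(I_i),
and m is invariant under swapping open/closed endpoints (single points have measure 0).
So m(E) = sum_i (b_i - a_i).
  I_1 has length 3/2 - (-1) = 5/2.
  I_2 has length 5 - 5/2 = 5/2.
  I_3 has length 15/2 - 11/2 = 2.
Summing:
  m(E) = 5/2 + 5/2 + 2 = 7.

7


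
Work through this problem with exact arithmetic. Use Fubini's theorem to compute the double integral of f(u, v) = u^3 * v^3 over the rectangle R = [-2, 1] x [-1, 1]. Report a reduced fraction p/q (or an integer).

f(u, v) is a tensor product of a function of u and a function of v, and both factors are bounded continuous (hence Lebesgue integrable) on the rectangle, so Fubini's theorem applies:
  integral_R f d(m x m) = (integral_a1^b1 u^3 du) * (integral_a2^b2 v^3 dv).
Inner integral in u: integral_{-2}^{1} u^3 du = (1^4 - (-2)^4)/4
  = -15/4.
Inner integral in v: integral_{-1}^{1} v^3 dv = (1^4 - (-1)^4)/4
  = 0.
Product: (-15/4) * (0) = 0.

0
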